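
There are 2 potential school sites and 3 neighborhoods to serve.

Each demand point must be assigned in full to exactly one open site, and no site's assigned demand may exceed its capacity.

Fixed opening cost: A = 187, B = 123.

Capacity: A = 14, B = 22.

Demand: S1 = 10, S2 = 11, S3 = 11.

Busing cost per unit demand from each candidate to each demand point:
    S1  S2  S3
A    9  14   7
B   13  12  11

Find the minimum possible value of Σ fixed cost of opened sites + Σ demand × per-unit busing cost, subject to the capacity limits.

Open {A, B}; cheapest assignment that respects the capacities:
  A (cap 14, load 11): S3 — cost 11×7 = 77
  B (cap 22, load 21): S1, S2 — cost 10×13 + 11×12 = 262
  Shipping 339, fixed 310 → total 649.
  Any other capacity-feasible assignment to {A, B} ships for at least 339.
Total demand is 32 and no other set of sites has combined capacity ≥ 32, so {A, B} is the only feasible choice of open sites. Minimum: 649.

649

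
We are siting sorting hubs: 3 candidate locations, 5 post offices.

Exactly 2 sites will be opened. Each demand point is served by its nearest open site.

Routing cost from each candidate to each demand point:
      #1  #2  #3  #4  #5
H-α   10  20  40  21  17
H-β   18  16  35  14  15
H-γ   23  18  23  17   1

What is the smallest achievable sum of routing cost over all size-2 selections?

Open {H-α, H-γ}.
  #1→H-α 10, #2→H-γ 18, #3→H-γ 23, #4→H-γ 17, #5→H-γ 1  ⇒ total 69.
Compare {H-β, H-γ}: total 72.
Compare {H-α, H-β}: total 90.

69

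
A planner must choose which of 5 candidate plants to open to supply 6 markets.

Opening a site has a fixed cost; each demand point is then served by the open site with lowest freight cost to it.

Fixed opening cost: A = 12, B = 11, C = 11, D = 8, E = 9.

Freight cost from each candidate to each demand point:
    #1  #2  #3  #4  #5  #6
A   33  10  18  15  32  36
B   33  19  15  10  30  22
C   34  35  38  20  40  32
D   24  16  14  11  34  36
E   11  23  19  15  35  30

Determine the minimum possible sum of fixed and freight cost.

Open {B, E}: assign each demand point to its cheapest open site.
  #1→E 11, #2→B 19, #3→B 15, #4→B 10, #5→B 30, #6→B 22
  freight cost 107, fixed 20 → total 127.
Compare {A, B, E}: freight cost 98 + fixed 32 = 130.
Compare {B, D, E}: freight cost 103 + fixed 28 = 131.
Compare {D, E}: freight cost 116 + fixed 17 = 133.
All other subsets cost ≥ 130. Minimum total cost: 127.

127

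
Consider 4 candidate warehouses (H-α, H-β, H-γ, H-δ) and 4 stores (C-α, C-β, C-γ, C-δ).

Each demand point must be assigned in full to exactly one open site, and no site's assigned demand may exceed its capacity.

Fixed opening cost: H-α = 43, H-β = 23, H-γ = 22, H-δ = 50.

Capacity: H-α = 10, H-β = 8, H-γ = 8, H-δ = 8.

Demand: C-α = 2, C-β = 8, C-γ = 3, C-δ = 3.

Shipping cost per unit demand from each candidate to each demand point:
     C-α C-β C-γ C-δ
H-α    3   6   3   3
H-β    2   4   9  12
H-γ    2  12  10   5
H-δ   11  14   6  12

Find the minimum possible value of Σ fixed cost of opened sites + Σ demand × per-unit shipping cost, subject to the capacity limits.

122

Open {H-α, H-β}; cheapest assignment that respects the capacities:
  H-α (cap 10, load 8): C-α, C-γ, C-δ — cost 2×3 + 3×3 + 3×3 = 24
  H-β (cap 8, load 8): C-β — cost 8×4 = 32
  Shipping 56, fixed 66 → total 122.
  Any other capacity-feasible assignment to {H-α, H-β} ships for at least 56.
Compare {H-β, H-γ}: its best feasible assignment gives total 126.
Compare {H-α, H-β, H-γ}: its best feasible assignment gives total 142.
Every other set of open sites that can feasibly serve all demand totals ≥ 126 even under its best assignment. Minimum: 122.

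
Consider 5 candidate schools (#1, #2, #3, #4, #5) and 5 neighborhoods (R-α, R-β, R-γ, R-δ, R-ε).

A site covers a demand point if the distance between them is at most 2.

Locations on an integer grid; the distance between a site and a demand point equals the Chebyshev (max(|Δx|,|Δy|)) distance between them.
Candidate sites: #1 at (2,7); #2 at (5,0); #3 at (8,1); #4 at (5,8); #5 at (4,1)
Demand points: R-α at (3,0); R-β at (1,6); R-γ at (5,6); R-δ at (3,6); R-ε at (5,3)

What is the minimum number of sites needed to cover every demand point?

Coverage sets (demand points within 2 of each site):
  #1: {R-β, R-δ}
  #2: {R-α}
  #3: {}
  #4: {R-γ, R-δ}
  #5: {R-α, R-ε}
No 2 sites suffice: every size-2 union leaves at least one demand point uncovered.
But {#1, #4, #5} covers everything, so the minimum is 3.

3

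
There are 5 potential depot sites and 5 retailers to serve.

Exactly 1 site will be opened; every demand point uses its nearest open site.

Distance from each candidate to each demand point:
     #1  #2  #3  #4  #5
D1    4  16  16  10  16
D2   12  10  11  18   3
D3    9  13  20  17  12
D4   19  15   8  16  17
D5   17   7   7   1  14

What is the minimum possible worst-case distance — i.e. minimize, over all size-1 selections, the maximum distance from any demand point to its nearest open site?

Open {D1}.
  Farthest demand point is #2 at distance 16 (to D1); all others are ≤ 16.
With {D5} the worst case is 17.
With {D2} the worst case is 18.
No size-1 selection achieves below 16.

16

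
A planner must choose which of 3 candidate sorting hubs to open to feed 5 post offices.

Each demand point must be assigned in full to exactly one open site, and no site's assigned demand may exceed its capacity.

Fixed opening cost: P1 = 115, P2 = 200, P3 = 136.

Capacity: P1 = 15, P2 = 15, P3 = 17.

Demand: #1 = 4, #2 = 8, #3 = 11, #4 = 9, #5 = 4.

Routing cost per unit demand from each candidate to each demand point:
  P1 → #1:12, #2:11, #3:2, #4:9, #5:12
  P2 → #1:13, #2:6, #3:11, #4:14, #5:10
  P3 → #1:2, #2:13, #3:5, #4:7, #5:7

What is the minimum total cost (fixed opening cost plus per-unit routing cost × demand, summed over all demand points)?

620

Open {P1, P2, P3}; cheapest assignment that respects the capacities:
  P1 (cap 15, load 11): #3 — cost 11×2 = 22
  P2 (cap 15, load 8): #2 — cost 8×6 = 48
  P3 (cap 17, load 17): #1, #4, #5 — cost 4×2 + 9×7 + 4×7 = 99
  Shipping 169, fixed 451 → total 620.
  Any other capacity-feasible assignment to {P1, P2, P3} ships for at least 169.
Total demand is 36 and no other set of sites has combined capacity ≥ 36, so {P1, P2, P3} is the only feasible choice of open sites. Minimum: 620.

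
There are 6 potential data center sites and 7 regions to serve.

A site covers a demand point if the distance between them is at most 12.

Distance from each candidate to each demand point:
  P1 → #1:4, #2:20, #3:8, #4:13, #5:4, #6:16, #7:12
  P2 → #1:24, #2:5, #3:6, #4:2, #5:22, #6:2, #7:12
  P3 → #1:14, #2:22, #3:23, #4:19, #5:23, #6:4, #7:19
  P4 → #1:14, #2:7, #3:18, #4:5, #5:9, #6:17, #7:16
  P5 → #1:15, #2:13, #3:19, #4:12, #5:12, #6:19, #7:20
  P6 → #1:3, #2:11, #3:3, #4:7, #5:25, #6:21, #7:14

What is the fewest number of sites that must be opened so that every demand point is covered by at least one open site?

2

Coverage sets (demand points within 12 of each site):
  P1: {#1, #3, #5, #7}
  P2: {#2, #3, #4, #6, #7}
  P3: {#6}
  P4: {#2, #4, #5}
  P5: {#4, #5}
  P6: {#1, #2, #3, #4}
No single site covers all 7 demand points.
But {P1, P2} covers everything, so the minimum is 2.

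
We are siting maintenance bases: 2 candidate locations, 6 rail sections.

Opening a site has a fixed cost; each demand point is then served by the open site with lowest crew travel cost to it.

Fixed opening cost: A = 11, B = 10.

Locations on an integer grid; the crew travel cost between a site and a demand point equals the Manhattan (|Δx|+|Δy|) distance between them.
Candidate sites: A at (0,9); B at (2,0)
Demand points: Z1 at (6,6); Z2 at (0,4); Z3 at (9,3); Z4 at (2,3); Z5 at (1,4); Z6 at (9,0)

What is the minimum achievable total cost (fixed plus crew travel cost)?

51

Open {B}: assign each demand point to its cheapest open site.
  Z1→B 10, Z2→B 6, Z3→B 10, Z4→B 3, Z5→B 5, Z6→B 7
  crew travel cost 41, fixed 10 → total 51.
Compare {A, B}: crew travel cost 39 + fixed 21 = 60.
Compare {A}: crew travel cost 61 + fixed 11 = 72.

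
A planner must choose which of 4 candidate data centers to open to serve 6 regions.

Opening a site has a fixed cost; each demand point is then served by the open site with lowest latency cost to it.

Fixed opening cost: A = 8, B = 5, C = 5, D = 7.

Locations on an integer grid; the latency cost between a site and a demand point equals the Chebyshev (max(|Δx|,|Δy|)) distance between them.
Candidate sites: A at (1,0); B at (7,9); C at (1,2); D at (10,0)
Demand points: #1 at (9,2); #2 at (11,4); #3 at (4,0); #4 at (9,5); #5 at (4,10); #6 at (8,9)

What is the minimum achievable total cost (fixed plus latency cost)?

Open {B, D}: assign each demand point to its cheapest open site.
  #1→D 2, #2→D 4, #3→D 6, #4→B 4, #5→B 3, #6→B 1
  latency cost 20, fixed 12 → total 32.
Compare {B, C}: latency cost 23 + fixed 10 = 33.
Compare {B}: latency cost 29 + fixed 5 = 34.
Compare {B, C, D}: latency cost 17 + fixed 17 = 34.
All other subsets cost ≥ 33. Minimum total cost: 32.

32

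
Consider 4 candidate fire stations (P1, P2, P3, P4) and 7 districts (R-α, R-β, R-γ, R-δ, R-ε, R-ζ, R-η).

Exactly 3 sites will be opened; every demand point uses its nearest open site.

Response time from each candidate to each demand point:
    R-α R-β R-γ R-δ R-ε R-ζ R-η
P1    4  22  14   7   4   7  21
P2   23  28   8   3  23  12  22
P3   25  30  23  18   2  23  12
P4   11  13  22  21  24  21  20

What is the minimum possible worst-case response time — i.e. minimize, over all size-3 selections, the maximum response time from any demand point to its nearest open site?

Open {P2, P3, P4}.
  Farthest demand point is R-β at response time 13 (to P4); all others are ≤ 13.
With {P1, P3, P4} the worst case is 14.
With {P1, P2, P4} the worst case is 20.
No size-3 selection achieves below 13.

13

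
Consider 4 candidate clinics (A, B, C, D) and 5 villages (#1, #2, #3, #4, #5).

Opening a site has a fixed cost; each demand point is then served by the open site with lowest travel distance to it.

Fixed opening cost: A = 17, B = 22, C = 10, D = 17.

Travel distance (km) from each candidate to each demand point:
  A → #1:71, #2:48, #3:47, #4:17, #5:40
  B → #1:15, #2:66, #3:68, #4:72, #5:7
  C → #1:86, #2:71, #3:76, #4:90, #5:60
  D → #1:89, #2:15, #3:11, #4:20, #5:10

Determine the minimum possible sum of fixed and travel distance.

107

Open {B, D}: assign each demand point to its cheapest open site.
  #1→B 15, #2→D 15, #3→D 11, #4→D 20, #5→B 7
  travel distance 68, fixed 39 → total 107.
Compare {B, C, D}: travel distance 68 + fixed 49 = 117.
Compare {A, B, D}: travel distance 65 + fixed 56 = 121.
Compare {A, B, C, D}: travel distance 65 + fixed 66 = 131.
All other subsets cost ≥ 117. Minimum total cost: 107.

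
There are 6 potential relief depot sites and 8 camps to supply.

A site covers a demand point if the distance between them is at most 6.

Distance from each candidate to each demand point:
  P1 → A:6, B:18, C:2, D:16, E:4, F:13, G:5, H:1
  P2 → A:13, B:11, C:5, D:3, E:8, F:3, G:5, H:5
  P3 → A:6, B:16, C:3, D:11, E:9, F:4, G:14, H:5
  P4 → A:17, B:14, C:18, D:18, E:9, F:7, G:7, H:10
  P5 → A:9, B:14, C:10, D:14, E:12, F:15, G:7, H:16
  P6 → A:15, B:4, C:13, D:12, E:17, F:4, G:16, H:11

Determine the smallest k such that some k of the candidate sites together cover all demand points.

Coverage sets (demand points within 6 of each site):
  P1: {A, C, E, G, H}
  P2: {C, D, F, G, H}
  P3: {A, C, F, H}
  P4: {}
  P5: {}
  P6: {B, F}
No 2 sites suffice: every size-2 union leaves at least one demand point uncovered.
But {P1, P2, P6} covers everything, so the minimum is 3.

3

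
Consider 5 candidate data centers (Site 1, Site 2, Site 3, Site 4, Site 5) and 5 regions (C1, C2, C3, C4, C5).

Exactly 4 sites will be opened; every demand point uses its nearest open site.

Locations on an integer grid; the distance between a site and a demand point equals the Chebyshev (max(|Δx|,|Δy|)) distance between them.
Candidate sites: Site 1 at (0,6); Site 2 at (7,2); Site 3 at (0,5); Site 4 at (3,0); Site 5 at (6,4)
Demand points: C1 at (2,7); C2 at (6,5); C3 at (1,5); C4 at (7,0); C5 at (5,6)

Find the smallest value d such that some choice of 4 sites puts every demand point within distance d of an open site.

2

Open {Site 1, Site 2, Site 3, Site 5}.
  Farthest demand point is C1 at distance 2 (to Site 1); all others are ≤ 2.
With {Site 1, Site 2, Site 4, Site 5} the worst case is 2.
With {Site 2, Site 3, Site 4, Site 5} the worst case is 2.
No size-4 selection achieves below 2.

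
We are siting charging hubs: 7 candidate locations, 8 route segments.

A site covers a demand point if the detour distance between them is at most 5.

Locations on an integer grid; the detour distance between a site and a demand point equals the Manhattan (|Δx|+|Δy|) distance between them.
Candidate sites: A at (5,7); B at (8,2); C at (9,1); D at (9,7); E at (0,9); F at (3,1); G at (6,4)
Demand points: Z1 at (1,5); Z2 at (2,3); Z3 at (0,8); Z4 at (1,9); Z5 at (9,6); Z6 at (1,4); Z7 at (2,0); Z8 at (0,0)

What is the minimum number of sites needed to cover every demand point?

Coverage sets (demand points within 5 of each site):
  A: {Z5}
  B: {Z5}
  C: {Z5}
  D: {Z5}
  E: {Z1, Z3, Z4}
  F: {Z2, Z6, Z7, Z8}
  G: {Z2, Z5, Z6}
No 2 sites suffice: every size-2 union leaves at least one demand point uncovered.
But {A, E, F} covers everything, so the minimum is 3.

3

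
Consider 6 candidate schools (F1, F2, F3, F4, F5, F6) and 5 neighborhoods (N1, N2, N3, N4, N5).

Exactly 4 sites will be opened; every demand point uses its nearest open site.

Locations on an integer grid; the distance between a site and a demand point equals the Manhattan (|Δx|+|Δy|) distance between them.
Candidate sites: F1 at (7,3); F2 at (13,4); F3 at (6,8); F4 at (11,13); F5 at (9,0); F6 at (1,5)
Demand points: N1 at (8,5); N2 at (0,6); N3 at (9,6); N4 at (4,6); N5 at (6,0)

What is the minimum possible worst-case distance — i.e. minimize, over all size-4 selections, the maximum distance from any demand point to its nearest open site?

5

Open {F1, F2, F3, F6}.
  Farthest demand point is N3 at distance 5 (to F1); all others are ≤ 5.
With {F1, F2, F4, F6} the worst case is 5.
With {F1, F2, F5, F6} the worst case is 5.
No size-4 selection achieves below 5.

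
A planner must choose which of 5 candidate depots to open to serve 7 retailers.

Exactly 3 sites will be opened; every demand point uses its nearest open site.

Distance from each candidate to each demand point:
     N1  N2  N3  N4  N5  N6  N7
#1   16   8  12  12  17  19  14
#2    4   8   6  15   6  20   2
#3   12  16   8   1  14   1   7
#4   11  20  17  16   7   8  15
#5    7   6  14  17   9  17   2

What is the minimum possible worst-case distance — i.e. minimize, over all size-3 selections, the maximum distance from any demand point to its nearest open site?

6

Open {#2, #3, #5}.
  Farthest demand point is N2 at distance 6 (to #5); all others are ≤ 6.
With {#1, #2, #3} the worst case is 8.
With {#2, #3, #4} the worst case is 8.
No size-3 selection achieves below 6.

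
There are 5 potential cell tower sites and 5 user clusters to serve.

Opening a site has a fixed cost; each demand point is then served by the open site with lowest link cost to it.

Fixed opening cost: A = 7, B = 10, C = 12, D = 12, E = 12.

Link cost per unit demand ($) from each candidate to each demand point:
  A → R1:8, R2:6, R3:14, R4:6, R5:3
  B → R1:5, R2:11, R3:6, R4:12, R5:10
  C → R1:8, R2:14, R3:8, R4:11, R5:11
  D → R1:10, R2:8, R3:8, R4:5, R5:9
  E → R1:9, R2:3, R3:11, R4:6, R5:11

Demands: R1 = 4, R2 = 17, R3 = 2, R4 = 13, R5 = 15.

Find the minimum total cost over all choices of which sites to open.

234

Open {A, B, D, E}: assign each demand point to its cheapest open site.
  R1→B 4×5=20, R2→E 17×3=51, R3→B 2×6=12, R4→D 13×5=65, R5→A 15×3=45
  link cost 193, fixed 41 → total 234.
Compare {A, B, E}: link cost 206 + fixed 29 = 235.
Compare {A, D, E}: link cost 209 + fixed 31 = 240.
Compare {A, B, C, D, E}: link cost 193 + fixed 53 = 246.
All other subsets cost ≥ 235. Minimum total cost: 234.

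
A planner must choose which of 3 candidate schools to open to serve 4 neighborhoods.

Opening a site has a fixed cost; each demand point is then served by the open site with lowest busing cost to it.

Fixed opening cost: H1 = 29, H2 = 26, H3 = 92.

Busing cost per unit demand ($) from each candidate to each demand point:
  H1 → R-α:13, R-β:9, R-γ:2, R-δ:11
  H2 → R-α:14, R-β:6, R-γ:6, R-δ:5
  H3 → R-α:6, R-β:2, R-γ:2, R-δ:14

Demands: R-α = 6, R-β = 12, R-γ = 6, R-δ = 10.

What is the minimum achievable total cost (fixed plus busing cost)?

Open {H2, H3}: assign each demand point to its cheapest open site.
  R-α→H3 6×6=36, R-β→H3 12×2=24, R-γ→H3 6×2=12, R-δ→H2 10×5=50
  busing cost 122, fixed 118 → total 240.
Compare {H1, H2}: busing cost 212 + fixed 55 = 267.
Compare {H2}: busing cost 242 + fixed 26 = 268.
Compare {H1, H2, H3}: busing cost 122 + fixed 147 = 269.
All other subsets cost ≥ 267. Minimum total cost: 240.

240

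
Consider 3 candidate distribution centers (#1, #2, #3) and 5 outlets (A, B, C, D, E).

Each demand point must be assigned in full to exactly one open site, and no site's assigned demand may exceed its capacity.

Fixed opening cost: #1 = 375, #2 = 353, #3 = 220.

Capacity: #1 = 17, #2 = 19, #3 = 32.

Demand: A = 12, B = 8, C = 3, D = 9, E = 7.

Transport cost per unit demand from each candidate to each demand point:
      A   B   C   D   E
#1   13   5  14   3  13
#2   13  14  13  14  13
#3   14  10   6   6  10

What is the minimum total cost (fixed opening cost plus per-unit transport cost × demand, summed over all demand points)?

Open {#1, #3}; cheapest assignment that respects the capacities:
  #1 (cap 17, load 17): B, D — cost 8×5 + 9×3 = 67
  #3 (cap 32, load 22): A, C, E — cost 12×14 + 3×6 + 7×10 = 256
  Shipping 323, fixed 595 → total 918.
  Any other capacity-feasible assignment to {#1, #3} ships for at least 323.
Compare {#2, #3}: its best feasible assignment gives total 951.
Compare {#1, #2, #3}: its best feasible assignment gives total 1259.
Every other set of open sites that can feasibly serve all demand totals ≥ 951 even under its best assignment. Minimum: 918.

918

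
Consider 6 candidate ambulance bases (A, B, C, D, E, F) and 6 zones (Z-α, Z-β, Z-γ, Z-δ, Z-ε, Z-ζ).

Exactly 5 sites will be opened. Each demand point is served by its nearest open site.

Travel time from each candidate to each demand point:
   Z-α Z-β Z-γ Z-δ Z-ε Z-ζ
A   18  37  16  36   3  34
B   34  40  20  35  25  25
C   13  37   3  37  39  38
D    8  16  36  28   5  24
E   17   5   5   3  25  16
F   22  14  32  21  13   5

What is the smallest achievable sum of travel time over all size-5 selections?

27

Open {A, C, D, E, F}.
  Z-α→D 8, Z-β→E 5, Z-γ→C 3, Z-δ→E 3, Z-ε→A 3, Z-ζ→F 5  ⇒ total 27.
Compare {A, B, D, E, F}: total 29.
Compare {B, C, D, E, F}: total 29.
No size-5 selection does better; minimum is 27.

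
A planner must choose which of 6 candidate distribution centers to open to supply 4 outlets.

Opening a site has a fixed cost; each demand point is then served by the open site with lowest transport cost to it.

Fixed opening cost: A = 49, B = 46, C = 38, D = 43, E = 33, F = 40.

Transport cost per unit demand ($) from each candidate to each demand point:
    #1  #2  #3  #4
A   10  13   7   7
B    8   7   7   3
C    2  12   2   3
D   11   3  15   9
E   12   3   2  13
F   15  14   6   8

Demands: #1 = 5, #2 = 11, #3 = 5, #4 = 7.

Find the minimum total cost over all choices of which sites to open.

145

Open {C, E}: assign each demand point to its cheapest open site.
  #1→C 5×2=10, #2→E 11×3=33, #3→C 5×2=10, #4→C 7×3=21
  transport cost 74, fixed 71 → total 145.
Compare {C, D}: transport cost 74 + fixed 81 = 155.
Compare {B, E}: transport cost 104 + fixed 79 = 183.
Compare {C, E, F}: transport cost 74 + fixed 111 = 185.
All other subsets cost ≥ 155. Minimum total cost: 145.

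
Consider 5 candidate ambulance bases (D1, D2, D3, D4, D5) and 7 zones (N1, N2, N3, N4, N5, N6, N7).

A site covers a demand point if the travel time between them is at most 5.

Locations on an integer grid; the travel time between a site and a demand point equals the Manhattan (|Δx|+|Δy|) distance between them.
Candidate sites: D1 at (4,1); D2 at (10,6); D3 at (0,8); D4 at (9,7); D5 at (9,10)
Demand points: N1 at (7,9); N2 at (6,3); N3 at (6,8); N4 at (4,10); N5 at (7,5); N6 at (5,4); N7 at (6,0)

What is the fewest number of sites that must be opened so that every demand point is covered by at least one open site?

Coverage sets (demand points within 5 of each site):
  D1: {N2, N6, N7}
  D2: {N5}
  D3: {}
  D4: {N1, N3, N5}
  D5: {N1, N3, N4}
No 2 sites suffice: every size-2 union leaves at least one demand point uncovered.
But {D1, D2, D5} covers everything, so the minimum is 3.

3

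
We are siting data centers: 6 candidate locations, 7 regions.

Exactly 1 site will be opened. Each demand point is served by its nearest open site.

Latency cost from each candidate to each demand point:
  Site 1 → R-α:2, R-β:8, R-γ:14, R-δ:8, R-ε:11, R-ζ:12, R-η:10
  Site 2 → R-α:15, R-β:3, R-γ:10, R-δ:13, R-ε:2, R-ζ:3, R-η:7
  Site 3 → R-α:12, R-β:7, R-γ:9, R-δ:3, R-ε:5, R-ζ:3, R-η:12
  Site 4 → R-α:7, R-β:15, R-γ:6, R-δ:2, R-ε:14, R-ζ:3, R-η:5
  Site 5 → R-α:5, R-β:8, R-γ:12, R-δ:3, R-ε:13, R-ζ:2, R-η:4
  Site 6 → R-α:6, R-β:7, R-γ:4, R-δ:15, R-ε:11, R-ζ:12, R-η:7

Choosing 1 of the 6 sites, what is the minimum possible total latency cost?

47

Open {Site 5}.
  R-α→Site 5 5, R-β→Site 5 8, R-γ→Site 5 12, R-δ→Site 5 3, R-ε→Site 5 13, R-ζ→Site 5 2, R-η→Site 5 4  ⇒ total 47.
Compare {Site 3}: total 51.
Compare {Site 4}: total 52.
No size-1 selection does better; minimum is 47.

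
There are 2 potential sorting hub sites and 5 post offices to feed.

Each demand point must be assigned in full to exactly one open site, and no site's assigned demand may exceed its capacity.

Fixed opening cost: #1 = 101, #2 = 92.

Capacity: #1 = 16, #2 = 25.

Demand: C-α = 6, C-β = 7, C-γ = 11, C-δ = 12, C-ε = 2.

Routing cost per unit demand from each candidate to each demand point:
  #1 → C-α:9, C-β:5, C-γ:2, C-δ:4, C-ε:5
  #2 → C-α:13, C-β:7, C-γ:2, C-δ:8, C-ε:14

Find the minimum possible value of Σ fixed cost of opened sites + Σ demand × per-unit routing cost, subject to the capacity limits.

Open {#1, #2}; cheapest assignment that respects the capacities:
  #1 (cap 16, load 14): C-δ, C-ε — cost 12×4 + 2×5 = 58
  #2 (cap 25, load 24): C-α, C-β, C-γ — cost 6×13 + 7×7 + 11×2 = 149
  Shipping 207, fixed 193 → total 400.
  Any other capacity-feasible assignment to {#1, #2} ships for at least 207.
Total demand is 38 and no other set of sites has combined capacity ≥ 38, so {#1, #2} is the only feasible choice of open sites. Minimum: 400.

400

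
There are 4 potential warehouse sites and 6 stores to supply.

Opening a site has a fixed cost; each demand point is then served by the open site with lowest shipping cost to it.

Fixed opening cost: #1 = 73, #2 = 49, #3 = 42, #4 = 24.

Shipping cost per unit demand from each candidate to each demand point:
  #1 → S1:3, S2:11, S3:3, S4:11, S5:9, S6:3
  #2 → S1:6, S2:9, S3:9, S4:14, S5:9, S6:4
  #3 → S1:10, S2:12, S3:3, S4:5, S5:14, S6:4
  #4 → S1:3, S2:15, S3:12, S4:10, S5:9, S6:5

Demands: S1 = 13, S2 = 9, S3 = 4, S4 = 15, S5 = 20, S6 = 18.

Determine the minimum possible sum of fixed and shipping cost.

552

Open {#3, #4}: assign each demand point to its cheapest open site.
  S1→#4 13×3=39, S2→#3 9×12=108, S3→#3 4×3=12, S4→#3 15×5=75, S5→#4 20×9=180, S6→#3 18×4=72
  shipping cost 486, fixed 66 → total 552.
Compare {#1, #3}: shipping cost 459 + fixed 115 = 574.
Compare {#2, #3, #4}: shipping cost 459 + fixed 115 = 574.
Compare {#2, #3}: shipping cost 498 + fixed 91 = 589.
All other subsets cost ≥ 574. Minimum total cost: 552.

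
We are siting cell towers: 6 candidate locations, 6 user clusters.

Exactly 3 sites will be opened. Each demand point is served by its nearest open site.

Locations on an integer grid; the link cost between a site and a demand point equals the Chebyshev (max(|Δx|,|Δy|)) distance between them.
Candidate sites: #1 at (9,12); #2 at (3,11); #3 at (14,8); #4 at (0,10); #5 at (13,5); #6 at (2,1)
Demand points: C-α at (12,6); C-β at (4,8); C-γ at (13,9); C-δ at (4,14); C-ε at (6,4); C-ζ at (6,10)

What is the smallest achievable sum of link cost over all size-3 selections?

Open {#2, #3, #6}.
  C-α→#3 2, C-β→#2 3, C-γ→#3 1, C-δ→#2 3, C-ε→#6 4, C-ζ→#2 3  ⇒ total 16.
Compare {#2, #3, #4}: total 18.
Compare {#2, #3, #5}: total 18.
No size-3 selection does better; minimum is 16.

16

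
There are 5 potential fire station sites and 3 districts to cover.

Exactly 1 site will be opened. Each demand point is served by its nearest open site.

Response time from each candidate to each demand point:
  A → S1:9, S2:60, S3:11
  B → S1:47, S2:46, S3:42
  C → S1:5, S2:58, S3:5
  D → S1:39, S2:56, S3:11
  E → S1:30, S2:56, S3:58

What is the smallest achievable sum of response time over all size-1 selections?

Open {C}.
  S1→C 5, S2→C 58, S3→C 5  ⇒ total 68.
Compare {A}: total 80.
Compare {D}: total 106.
No size-1 selection does better; minimum is 68.

68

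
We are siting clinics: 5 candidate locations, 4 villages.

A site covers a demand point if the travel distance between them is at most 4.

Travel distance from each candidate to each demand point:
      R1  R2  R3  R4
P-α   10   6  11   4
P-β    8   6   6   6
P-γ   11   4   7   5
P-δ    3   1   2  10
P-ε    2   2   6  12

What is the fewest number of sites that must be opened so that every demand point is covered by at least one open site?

Coverage sets (demand points within 4 of each site):
  P-α: {R4}
  P-β: {}
  P-γ: {R2}
  P-δ: {R1, R2, R3}
  P-ε: {R1, R2}
No single site covers all 4 demand points.
But {P-α, P-δ} covers everything, so the minimum is 2.

2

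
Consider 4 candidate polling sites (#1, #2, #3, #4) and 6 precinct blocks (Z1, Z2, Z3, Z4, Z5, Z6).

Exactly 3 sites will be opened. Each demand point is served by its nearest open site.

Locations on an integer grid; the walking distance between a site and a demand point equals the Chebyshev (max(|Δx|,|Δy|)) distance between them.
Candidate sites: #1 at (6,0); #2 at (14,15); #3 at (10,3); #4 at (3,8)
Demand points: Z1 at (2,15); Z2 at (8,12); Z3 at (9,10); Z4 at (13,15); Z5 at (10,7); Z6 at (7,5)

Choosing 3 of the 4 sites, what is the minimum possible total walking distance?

25

Open {#2, #3, #4}.
  Z1→#4 7, Z2→#4 5, Z3→#2 5, Z4→#2 1, Z5→#3 4, Z6→#3 3  ⇒ total 25.
Compare {#1, #2, #4}: total 29.
Compare {#1, #2, #3}: total 31.
No size-3 selection does better; minimum is 25.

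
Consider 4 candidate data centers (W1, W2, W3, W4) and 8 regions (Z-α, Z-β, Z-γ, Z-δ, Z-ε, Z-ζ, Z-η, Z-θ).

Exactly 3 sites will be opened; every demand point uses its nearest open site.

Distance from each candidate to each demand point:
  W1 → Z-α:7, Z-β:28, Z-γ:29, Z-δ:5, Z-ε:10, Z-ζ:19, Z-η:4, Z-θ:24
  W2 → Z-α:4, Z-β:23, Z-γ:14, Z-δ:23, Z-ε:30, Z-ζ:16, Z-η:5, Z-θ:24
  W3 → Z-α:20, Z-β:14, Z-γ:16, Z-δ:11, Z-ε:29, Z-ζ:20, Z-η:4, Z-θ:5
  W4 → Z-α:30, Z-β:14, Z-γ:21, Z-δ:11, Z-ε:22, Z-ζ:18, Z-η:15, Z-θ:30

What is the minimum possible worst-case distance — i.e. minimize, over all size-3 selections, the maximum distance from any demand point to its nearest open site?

16

Open {W1, W2, W3}.
  Farthest demand point is Z-ζ at distance 16 (to W2); all others are ≤ 16.
With {W1, W3, W4} the worst case is 18.
With {W2, W3, W4} the worst case is 22.
No size-3 selection achieves below 16.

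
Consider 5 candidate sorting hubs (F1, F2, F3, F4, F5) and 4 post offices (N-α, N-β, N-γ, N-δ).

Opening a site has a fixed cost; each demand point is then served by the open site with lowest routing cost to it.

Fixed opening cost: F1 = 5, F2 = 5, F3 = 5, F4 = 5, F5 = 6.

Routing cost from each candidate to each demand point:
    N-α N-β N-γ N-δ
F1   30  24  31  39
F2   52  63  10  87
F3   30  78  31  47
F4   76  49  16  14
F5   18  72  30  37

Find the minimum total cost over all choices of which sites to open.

Open {F1, F2, F4, F5}: assign each demand point to its cheapest open site.
  N-α→F5 18, N-β→F1 24, N-γ→F2 10, N-δ→F4 14
  routing cost 66, fixed 21 → total 87.
Compare {F1, F4, F5}: routing cost 72 + fixed 16 = 88.
Compare {F1, F2, F3, F4, F5}: routing cost 66 + fixed 26 = 92.
Compare {F1, F2, F4}: routing cost 78 + fixed 15 = 93.
All other subsets cost ≥ 88. Minimum total cost: 87.

87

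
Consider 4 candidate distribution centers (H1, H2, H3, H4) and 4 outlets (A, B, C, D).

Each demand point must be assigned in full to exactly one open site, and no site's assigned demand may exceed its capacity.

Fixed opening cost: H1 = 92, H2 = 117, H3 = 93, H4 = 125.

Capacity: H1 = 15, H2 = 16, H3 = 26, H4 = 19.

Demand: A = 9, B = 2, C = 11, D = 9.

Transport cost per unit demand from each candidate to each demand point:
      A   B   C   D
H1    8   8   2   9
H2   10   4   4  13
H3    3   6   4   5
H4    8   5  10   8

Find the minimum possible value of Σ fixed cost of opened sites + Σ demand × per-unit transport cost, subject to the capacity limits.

291

Open {H1, H3}; cheapest assignment that respects the capacities:
  H1 (cap 15, load 11): C — cost 11×2 = 22
  H3 (cap 26, load 20): A, B, D — cost 9×3 + 2×6 + 9×5 = 84
  Shipping 106, fixed 185 → total 291.
  Any other capacity-feasible assignment to {H1, H3} ships for at least 106.
Compare {H2, H3}: its best feasible assignment gives total 334.
Compare {H3, H4}: its best feasible assignment gives total 371.
Every other set of open sites that can feasibly serve all demand totals ≥ 334 even under its best assignment. Minimum: 291.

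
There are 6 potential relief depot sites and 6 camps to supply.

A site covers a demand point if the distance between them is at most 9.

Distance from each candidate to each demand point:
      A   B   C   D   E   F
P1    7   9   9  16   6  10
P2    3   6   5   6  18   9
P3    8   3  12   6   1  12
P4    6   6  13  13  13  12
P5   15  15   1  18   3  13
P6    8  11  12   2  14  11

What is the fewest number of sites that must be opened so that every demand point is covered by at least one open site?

Coverage sets (demand points within 9 of each site):
  P1: {A, B, C, E}
  P2: {A, B, C, D, F}
  P3: {A, B, D, E}
  P4: {A, B}
  P5: {C, E}
  P6: {A, D}
No single site covers all 6 demand points.
But {P1, P2} covers everything, so the minimum is 2.

2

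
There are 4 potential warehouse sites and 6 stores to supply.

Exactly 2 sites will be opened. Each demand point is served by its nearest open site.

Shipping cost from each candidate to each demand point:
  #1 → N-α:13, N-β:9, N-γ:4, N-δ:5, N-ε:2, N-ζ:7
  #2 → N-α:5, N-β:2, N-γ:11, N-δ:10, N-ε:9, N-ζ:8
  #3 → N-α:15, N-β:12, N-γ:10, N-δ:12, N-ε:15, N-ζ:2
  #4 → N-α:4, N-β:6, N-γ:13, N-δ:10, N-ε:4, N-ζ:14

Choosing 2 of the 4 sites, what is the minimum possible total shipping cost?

Open {#1, #2}.
  N-α→#2 5, N-β→#2 2, N-γ→#1 4, N-δ→#1 5, N-ε→#1 2, N-ζ→#1 7  ⇒ total 25.
Compare {#1, #4}: total 28.
Compare {#1, #3}: total 35.
No size-2 selection does better; minimum is 25.

25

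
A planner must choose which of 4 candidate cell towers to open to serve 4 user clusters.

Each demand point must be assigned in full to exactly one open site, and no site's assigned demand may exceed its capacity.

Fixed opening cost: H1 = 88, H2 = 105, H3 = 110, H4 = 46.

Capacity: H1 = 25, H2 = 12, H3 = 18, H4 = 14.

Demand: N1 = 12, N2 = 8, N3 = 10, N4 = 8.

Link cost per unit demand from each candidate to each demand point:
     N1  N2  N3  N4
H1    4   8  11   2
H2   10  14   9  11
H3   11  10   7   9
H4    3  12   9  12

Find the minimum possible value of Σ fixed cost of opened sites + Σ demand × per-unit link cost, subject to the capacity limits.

Open {H1, H3}; cheapest assignment that respects the capacities:
  H1 (cap 25, load 20): N1, N4 — cost 12×4 + 8×2 = 64
  H3 (cap 18, load 18): N2, N3 — cost 8×10 + 10×7 = 150
  Shipping 214, fixed 198 → total 412.
  Any other capacity-feasible assignment to {H1, H3} ships for at least 214.
Compare {H1, H3, H4}: its best feasible assignment gives total 430.
Compare {H1, H2, H4}: its best feasible assignment gives total 445.
Every other set of open sites that can feasibly serve all demand totals ≥ 430 even under its best assignment. Minimum: 412.

412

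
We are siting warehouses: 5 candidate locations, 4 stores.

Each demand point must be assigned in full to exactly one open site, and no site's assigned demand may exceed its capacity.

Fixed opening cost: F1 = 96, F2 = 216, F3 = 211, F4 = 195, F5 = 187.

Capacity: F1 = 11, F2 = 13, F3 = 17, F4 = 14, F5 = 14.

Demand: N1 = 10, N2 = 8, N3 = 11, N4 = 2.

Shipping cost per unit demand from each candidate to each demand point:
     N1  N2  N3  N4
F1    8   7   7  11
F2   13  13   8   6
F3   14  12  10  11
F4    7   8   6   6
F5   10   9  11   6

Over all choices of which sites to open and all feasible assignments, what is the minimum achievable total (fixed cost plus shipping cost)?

708

Open {F1, F4, F5}; cheapest assignment that respects the capacities:
  F1 (cap 11, load 10): N1 — cost 10×8 = 80
  F4 (cap 14, load 13): N3, N4 — cost 11×6 + 2×6 = 78
  F5 (cap 14, load 8): N2 — cost 8×9 = 72
  Shipping 230, fixed 478 → total 708.
  Any other capacity-feasible assignment to {F1, F4, F5} ships for at least 230.
Compare {F1, F2, F4}: its best feasible assignment gives total 733.
Compare {F1, F3, F4}: its best feasible assignment gives total 750.
Every other set of open sites that can feasibly serve all demand totals ≥ 733 even under its best assignment. Minimum: 708.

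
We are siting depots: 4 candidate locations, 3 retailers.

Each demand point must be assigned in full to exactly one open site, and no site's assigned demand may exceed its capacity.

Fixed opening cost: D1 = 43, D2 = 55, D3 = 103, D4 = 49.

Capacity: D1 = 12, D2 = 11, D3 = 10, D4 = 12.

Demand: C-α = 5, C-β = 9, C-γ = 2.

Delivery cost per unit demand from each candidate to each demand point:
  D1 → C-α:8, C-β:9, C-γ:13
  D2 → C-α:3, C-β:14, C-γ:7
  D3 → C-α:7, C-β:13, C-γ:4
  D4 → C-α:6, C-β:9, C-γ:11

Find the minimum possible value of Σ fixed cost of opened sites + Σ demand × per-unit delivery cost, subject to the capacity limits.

Open {D1, D2}; cheapest assignment that respects the capacities:
  D1 (cap 12, load 9): C-β — cost 9×9 = 81
  D2 (cap 11, load 7): C-α, C-γ — cost 5×3 + 2×7 = 29
  Shipping 110, fixed 98 → total 208.
  Any other capacity-feasible assignment to {D1, D2} ships for at least 110.
Compare {D2, D4}: its best feasible assignment gives total 214.
Compare {D1, D4}: its best feasible assignment gives total 225.
Every other set of open sites that can feasibly serve all demand totals ≥ 214 even under its best assignment. Minimum: 208.

208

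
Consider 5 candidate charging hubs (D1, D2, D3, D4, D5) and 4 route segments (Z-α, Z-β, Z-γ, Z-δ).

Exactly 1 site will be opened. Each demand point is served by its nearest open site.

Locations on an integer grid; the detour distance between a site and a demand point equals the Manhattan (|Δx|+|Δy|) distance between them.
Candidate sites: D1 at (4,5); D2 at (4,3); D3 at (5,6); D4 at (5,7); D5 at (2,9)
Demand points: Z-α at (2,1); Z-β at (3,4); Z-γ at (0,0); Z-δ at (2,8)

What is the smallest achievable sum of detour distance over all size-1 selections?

Open {D2}.
  Z-α→D2 4, Z-β→D2 2, Z-γ→D2 7, Z-δ→D2 7  ⇒ total 20.
Compare {D1}: total 22.
Compare {D5}: total 26.
No size-1 selection does better; minimum is 20.

20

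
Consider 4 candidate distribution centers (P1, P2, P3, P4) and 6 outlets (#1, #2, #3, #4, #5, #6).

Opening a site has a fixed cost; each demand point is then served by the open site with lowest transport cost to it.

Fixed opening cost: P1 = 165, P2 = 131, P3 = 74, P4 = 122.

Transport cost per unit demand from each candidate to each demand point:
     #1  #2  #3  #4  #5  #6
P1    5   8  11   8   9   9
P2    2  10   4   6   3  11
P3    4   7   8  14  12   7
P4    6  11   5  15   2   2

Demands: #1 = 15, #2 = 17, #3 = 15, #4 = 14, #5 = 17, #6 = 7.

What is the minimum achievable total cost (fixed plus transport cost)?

598

Open {P2, P3}: assign each demand point to its cheapest open site.
  #1→P2 15×2=30, #2→P3 17×7=119, #3→P2 15×4=60, #4→P2 14×6=84, #5→P2 17×3=51, #6→P3 7×7=49
  transport cost 393, fixed 205 → total 598.
Compare {P2}: transport cost 472 + fixed 131 = 603.
Compare {P2, P4}: transport cost 392 + fixed 253 = 645.
Compare {P2, P3, P4}: transport cost 341 + fixed 327 = 668.
All other subsets cost ≥ 603. Minimum total cost: 598.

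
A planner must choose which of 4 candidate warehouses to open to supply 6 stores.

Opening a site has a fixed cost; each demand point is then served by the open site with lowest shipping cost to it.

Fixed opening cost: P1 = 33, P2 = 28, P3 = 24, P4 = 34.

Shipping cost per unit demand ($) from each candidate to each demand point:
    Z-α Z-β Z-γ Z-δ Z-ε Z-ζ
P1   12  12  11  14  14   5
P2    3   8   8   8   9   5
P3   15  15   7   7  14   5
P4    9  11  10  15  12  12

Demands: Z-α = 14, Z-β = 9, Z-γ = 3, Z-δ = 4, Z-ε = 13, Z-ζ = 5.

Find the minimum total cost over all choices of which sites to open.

340

Open {P2}: assign each demand point to its cheapest open site.
  Z-α→P2 14×3=42, Z-β→P2 9×8=72, Z-γ→P2 3×8=24, Z-δ→P2 4×8=32, Z-ε→P2 13×9=117, Z-ζ→P2 5×5=25
  shipping cost 312, fixed 28 → total 340.
Compare {P2, P3}: shipping cost 305 + fixed 52 = 357.
Compare {P1, P2}: shipping cost 312 + fixed 61 = 373.
Compare {P2, P4}: shipping cost 312 + fixed 62 = 374.
All other subsets cost ≥ 357. Minimum total cost: 340.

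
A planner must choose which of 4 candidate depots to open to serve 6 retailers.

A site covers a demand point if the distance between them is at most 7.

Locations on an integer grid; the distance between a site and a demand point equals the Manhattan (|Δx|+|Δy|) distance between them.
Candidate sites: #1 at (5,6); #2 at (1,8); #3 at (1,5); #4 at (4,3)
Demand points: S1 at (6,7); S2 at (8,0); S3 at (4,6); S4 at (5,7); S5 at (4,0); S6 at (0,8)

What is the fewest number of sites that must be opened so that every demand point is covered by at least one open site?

2

Coverage sets (demand points within 7 of each site):
  #1: {S1, S3, S4, S5, S6}
  #2: {S1, S3, S4, S6}
  #3: {S1, S3, S4, S6}
  #4: {S1, S2, S3, S4, S5}
No single site covers all 6 demand points.
But {#1, #4} covers everything, so the minimum is 2.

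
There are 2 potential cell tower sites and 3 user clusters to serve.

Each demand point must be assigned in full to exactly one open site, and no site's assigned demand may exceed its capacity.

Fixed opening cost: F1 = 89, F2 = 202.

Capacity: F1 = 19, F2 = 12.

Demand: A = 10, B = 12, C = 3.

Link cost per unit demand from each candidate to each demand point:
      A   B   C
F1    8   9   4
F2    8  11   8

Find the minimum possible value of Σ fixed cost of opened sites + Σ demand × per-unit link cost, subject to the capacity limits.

491

Open {F1, F2}; cheapest assignment that respects the capacities:
  F1 (cap 19, load 15): B, C — cost 12×9 + 3×4 = 120
  F2 (cap 12, load 10): A — cost 10×8 = 80
  Shipping 200, fixed 291 → total 491.
  Any other capacity-feasible assignment to {F1, F2} ships for at least 200.
Total demand is 25 and no other set of sites has combined capacity ≥ 25, so {F1, F2} is the only feasible choice of open sites. Minimum: 491.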